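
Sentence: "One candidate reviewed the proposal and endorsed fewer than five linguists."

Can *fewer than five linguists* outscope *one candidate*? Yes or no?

The DP *fewer than five linguists* is contained in one conjunct of the coordinate structure (*endorsed fewer than five linguists*).
Coordinate structures are islands for non-across-the-board movement, QR included.
*fewer than five linguists* is confined to the island and cannot take scope over *one candidate*.

No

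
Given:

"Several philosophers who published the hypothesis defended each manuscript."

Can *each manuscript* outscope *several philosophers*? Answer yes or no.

The RC *who published the hypothesis* is an island, but *each manuscript* is not inside it — it is the matrix object, a clausemate of *several philosophers*.
QR within a single clause is free, so the lower quantifier may take scope over the higher one.
So *each manuscript* > *several philosophers* is among the available readings.

Yes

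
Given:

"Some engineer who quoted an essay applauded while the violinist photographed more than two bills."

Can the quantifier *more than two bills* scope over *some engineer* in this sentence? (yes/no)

No

*more than two bills* occurs within the adjunct clause *while the violinist photographed more than two bills*.
Since the clause is an adjunct (not a complement), the Adjunct Condition blocks QR across its edge.
There is no licit LF on which *more than two bills* c-commands *some engineer*.
(Only the surface reading survives: one fixed engineer with respect to all the relevant bills.)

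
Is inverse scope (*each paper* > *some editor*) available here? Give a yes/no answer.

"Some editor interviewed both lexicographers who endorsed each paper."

No

The target quantifier *each paper* is part of the relative clause *who endorsed each paper* modifying *both lexicographers*.
Quantifiers inside a relative clause are trapped there; the RC boundary blocks QR.
So *each paper* cannot raise high enough to outscope *some editor*; only the surface ordering *some editor* > *each paper* is available.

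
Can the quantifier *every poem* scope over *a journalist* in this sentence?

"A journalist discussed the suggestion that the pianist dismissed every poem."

*every poem* occurs within the complex NP *the suggestion that the pianist dismissed every poem*.
Noun-complement clauses are scope islands (the Complex NP Constraint): a quantifier inside one cannot scope into the matrix.
So *every poem* cannot raise to a position above *a journalist*.

No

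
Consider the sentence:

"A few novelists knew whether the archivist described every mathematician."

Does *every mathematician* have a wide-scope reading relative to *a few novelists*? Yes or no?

No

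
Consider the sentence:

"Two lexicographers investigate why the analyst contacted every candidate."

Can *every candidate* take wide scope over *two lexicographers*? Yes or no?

No

Structurally, *every candidate* is inside the embedded question *why the analyst contacted every candidate*.
The wh-island constraint blocks QR out of an embedded interrogative.
*every candidate* is confined to the island and cannot take scope over *two lexicographers*.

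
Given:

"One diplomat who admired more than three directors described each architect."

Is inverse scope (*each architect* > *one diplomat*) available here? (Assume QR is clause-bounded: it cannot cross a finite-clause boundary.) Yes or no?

*each architect* is a matrix argument; only *one diplomat* is modified by the relative clause *who admired more than three directors*, so the RC island is irrelevant to the target quantifier.
Ordinary QR to a clause-peripheral position gives the wide-scope LF for the lower DP.
Both orderings are possible: *one diplomat* > *each architect* and *each architect* > *one diplomat*.

Yes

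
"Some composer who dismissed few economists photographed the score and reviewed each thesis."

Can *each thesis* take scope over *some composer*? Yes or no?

No

The DP *each thesis* is contained in one conjunct of the coordinate structure (*reviewed each thesis*).
The Coordinate Structure Constraint blocks movement (including QR) out of a single conjunct.
*each thesis* is confined to the island and cannot take scope over *some composer*.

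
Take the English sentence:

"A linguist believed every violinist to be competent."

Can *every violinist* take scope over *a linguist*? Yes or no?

Yes

*every violinist* is an ECM subject; ECM complements are not islands, and the embedded quantifier may take matrix scope.
Ordinary QR to a clause-peripheral position gives the wide-scope LF for the lower DP.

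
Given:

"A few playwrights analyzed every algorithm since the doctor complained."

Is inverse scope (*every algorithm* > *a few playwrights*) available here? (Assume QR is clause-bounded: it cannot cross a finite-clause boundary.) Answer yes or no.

Yes

Although there is an adjunct clause, *every algorithm* is in the main clause, not inside the adjunct.
Nothing blocks QR of the lower DP to a position above the higher one, so inverse scope is available.
The sentence is scopally ambiguous between *a few playwrights* > *every algorithm* and *every algorithm* > *a few playwrights*.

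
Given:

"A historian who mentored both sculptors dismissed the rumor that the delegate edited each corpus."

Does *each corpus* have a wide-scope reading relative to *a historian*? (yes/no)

No

*each corpus* is embedded in the complex NP *the rumor that the delegate edited each corpus*.
The complex NP is opaque for QR — the quantifier is frozen inside the noun's complement.
Hence only narrow scope for *each corpus* (under *a historian*) survives.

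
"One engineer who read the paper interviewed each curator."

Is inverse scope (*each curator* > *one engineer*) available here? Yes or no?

Although the sentence contains a relative clause (*who read the paper*), *each curator* is outside it, in the matrix VP.
No island intervenes, so both surface and inverse scope are derivable.

Yes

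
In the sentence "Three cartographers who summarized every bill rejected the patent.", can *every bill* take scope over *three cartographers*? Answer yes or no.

No

*every bill* is embedded in the relative clause *who summarized every bill*.
Relative clauses are scope islands: a quantifier cannot QR out of a relative clause to take scope in the matrix clause.
So *every bill* cannot raise to a position above *three cartographers*.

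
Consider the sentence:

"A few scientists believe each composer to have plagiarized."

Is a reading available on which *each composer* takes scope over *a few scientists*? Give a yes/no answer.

Yes

The ECM infinitive is scope-transparent — *each composer* is free to raise above *a few scientists*.
Nothing blocks QR of the lower DP to a position above the higher one, so inverse scope is available.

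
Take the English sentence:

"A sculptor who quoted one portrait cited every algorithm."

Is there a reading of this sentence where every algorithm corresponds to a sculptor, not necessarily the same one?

Yes

The paraphrase describes the scope ordering *every algorithm* > *a sculptor*.
The relative clause *who quoted one portrait* modifies *a sculptor*, but *every algorithm* is not inside that relative clause — it is an argument of the matrix verb.
Nothing blocks QR of the lower DP to a position above the higher one, so inverse scope is available.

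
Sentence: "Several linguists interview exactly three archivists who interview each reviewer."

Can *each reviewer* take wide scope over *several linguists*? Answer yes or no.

The DP *each reviewer* is contained in the relative clause *who interview each reviewer* modifying *exactly three archivists*.
QR out of a relative clause is ruled out by the relative-clause island constraint.
So *each reviewer* cannot raise high enough to outscope *several linguists*; only the surface ordering *several linguists* > *each reviewer* is available.

No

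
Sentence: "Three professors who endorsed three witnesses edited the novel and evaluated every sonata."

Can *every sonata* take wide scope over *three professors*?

No

*every sonata* sits inside one conjunct of the coordinate structure (*evaluated every sonata*).
Asymmetric QR out of one conjunct violates the Coordinate Structure Constraint.
So *every sonata* cannot raise high enough to outscope *three professors*; only the surface ordering *three professors* > *every sonata* is available.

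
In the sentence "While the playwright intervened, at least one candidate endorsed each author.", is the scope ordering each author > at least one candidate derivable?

Yes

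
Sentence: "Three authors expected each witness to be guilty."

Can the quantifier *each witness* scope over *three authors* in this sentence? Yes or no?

Yes

The ECM infinitive is scope-transparent — *each witness* is free to raise above *three authors*.
Since no island is crossed, the inverse ordering is licensed alongside surface scope.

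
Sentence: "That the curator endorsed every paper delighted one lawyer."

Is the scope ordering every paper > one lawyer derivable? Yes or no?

No

The target quantifier *every paper* is part of the sentential subject *that the curator endorsed every paper*.
Clausal subjects are scope islands; QR from inside the subject into the matrix is barred.
So *every paper* cannot raise to a position above *one lawyer*.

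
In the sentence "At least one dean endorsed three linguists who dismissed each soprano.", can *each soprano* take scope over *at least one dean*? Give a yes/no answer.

No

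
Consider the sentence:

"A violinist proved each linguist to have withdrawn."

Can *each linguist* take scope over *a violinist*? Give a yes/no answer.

This is an ECM construction: *each linguist* is the infinitival subject, Case-marked by the matrix verb, and the infinitive is transparent for QR.
Nothing blocks QR of the lower DP to a position above the higher one, so inverse scope is available.

Yes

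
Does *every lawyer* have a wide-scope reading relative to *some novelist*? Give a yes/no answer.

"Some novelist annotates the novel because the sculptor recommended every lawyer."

*every lawyer* sits inside the adjunct clause *because the sculptor recommended every lawyer*.
Scope out of an adjunct clause is unavailable: QR respects the adjunct-island constraint.
The inverse ordering *every lawyer* > *some novelist* is therefore underivable.
(Only the surface reading survives: one fixed novelist with respect to all the relevant lawyers.)

No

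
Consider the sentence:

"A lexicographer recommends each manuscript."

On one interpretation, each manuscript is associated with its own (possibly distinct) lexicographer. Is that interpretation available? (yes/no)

The paraphrase describes the scope ordering *each manuscript* > *a lexicographer*.
Both DPs are arguments of the same predicate; there is no clause or island boundary between them.
QR within a single clause is free, so the lower quantifier may take scope over the higher one.

Yes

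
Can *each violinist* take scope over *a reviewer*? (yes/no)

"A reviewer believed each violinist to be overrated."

The ECM infinitive is scope-transparent — *each violinist* is free to raise above *a reviewer*.
With no island boundary between them, the object can take inverse scope over the subject via ordinary QR within the clause.
Both orderings are possible: *a reviewer* > *each violinist* and *each violinist* > *a reviewer*.

Yes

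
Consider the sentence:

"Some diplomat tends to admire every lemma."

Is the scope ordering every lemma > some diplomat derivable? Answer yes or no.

Raising constructions are monoclausal for scope purposes; *every lemma* is not separated from *some diplomat* by any island.
Ordinary QR to a clause-peripheral position gives the wide-scope LF for the lower DP.
So *every lemma* > *some diplomat* is among the available readings.

Yes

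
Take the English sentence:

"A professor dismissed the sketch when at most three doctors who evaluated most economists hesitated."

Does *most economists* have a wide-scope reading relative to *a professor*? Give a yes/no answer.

The target quantifier *most economists* is part of the relative clause *who evaluated most economists*, which is itself inside the adjunct *when at most three doctors who evaluated most economists hesitated*.
Even if one barrier were somehow void, the other would still block QR.
So the wide-scope reading for *most economists* is blocked.

No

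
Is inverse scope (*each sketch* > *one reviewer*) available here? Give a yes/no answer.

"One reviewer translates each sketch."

*each sketch* and *one reviewer* are in the same minimal clause.
With no island boundary between them, the object can take inverse scope over the subject via ordinary QR within the clause.
So *each sketch* > *one reviewer* is among the available readings.

Yes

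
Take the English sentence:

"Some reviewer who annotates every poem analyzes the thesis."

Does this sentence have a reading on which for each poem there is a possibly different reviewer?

This is the *every poem* > *some reviewer* reading.
The target quantifier *every poem* is part of the relative clause *who annotates every poem*.
Relative clauses are scope islands: a quantifier cannot QR out of a relative clause to take scope in the matrix clause.
So *every poem* cannot raise to a position above *some reviewer*.

No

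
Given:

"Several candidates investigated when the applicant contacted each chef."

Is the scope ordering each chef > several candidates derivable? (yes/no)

No

*each chef* sits inside the embedded question *when the applicant contacted each chef*.
The wh-island constraint blocks QR out of an embedded interrogative.
So the wide-scope reading for *each chef* is blocked.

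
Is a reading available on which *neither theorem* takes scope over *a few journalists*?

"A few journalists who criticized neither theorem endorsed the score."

No

The DP *neither theorem* is contained in the relative clause *who criticized neither theorem*.
The relative clause forms an island for QR, so the quantifier is confined to the head noun's restrictor.
*neither theorem* is confined to the island and cannot take scope over *a few journalists*.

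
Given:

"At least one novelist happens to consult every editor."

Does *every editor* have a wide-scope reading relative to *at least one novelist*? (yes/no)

Raising constructions are monoclausal for scope purposes; *every editor* is not separated from *at least one novelist* by any island.
No island intervenes, so both surface and inverse scope are derivable.

Yes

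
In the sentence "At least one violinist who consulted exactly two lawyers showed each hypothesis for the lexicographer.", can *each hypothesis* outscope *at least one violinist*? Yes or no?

The relative clause *who consulted exactly two lawyers* modifies *at least one violinist*, but *each hypothesis* is not inside that relative clause — it is an argument of the matrix verb.
QR within a single clause is free, so the lower quantifier may take scope over the higher one.

Yes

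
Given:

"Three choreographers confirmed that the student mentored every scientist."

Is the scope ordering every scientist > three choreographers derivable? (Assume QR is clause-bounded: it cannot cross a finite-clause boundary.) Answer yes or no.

No

The target quantifier *every scientist* is part of the finite complement clause *that the student mentored every scientist*.
Given the clause-boundedness assumption, QR cannot cross the finite CP into the matrix.
*every scientist* is confined to the island and cannot take scope over *three choreographers*.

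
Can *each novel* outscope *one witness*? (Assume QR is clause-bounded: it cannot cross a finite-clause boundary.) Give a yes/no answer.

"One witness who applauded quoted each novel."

Although the sentence contains a relative clause (*who applauded*), *each novel* is outside it, in the matrix VP.
Nothing blocks QR of the lower DP to a position above the higher one, so inverse scope is available.
So *each novel* > *one witness* is among the available readings.

Yes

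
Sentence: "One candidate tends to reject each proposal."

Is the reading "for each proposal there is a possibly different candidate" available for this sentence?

The paraphrase describes the scope ordering *each proposal* > *one candidate*.
Infinitival complements of raising predicates do not block QR; *each proposal* and *one candidate* are effectively clausemates.
Nothing blocks QR of the lower DP to a position above the higher one, so inverse scope is available.

Yes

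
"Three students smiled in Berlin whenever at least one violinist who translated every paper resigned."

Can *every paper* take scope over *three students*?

*every paper* is embedded in the relative clause *who translated every paper*, which is itself inside the adjunct *whenever at least one violinist who translated every paper resigned*.
Both the relative clause and the enclosing adjunct are scope islands; QR cannot cross either.
The inverse ordering *every paper* > *three students* is therefore underivable.

No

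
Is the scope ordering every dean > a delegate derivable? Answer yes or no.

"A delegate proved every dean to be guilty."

Yes

The ECM infinitive is scope-transparent — *every dean* is free to raise above *a delegate*.
Since no island is crossed, the inverse ordering is licensed alongside surface scope.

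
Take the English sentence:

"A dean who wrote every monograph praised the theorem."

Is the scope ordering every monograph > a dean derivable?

No

*every monograph* sits inside the relative clause *who wrote every monograph*.
A relative clause is a scope island — quantifier raising cannot cross its boundary.
Hence only narrow scope for *every monograph* (under *a dean*) survives.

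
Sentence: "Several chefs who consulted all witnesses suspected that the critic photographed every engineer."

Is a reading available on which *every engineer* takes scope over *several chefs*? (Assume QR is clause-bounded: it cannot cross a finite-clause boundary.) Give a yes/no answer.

The target quantifier *every engineer* is part of the finite complement clause *that the critic photographed every engineer*.
With QR restricted to its own tensed clause, the embedded quantifier cannot reach a matrix scope position.
So *every engineer* cannot raise to a position above *several chefs*.

No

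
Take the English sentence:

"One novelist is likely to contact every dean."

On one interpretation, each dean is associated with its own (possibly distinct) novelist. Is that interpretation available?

The paraphrase describes the scope ordering *every dean* > *one novelist*.
The matrix predicate is a raising verb, whose infinitival complement is not a scope island — *every dean* can QR into the matrix clause.
Nothing blocks QR of the lower DP to a position above the higher one, so inverse scope is available.

Yes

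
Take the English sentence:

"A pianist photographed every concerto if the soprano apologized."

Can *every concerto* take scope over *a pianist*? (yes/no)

Yes

Neither queried DP is inside the adjunct, so the adjunct-island constraint does not apply.
No island intervenes, so both surface and inverse scope are derivable.
The sentence is scopally ambiguous between *a pianist* > *every concerto* and *every concerto* > *a pianist*.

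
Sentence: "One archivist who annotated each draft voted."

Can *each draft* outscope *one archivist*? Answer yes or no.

*each draft* occurs within the relative clause *who annotated each draft*.
Quantifiers inside a relative clause are trapped there; the RC boundary blocks QR.
Hence only narrow scope for *each draft* (under *one archivist*) survives.

No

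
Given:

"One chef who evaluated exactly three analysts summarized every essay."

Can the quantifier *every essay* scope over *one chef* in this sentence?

Although the sentence contains a relative clause (*who evaluated exactly three analysts*), *every essay* is outside it, in the matrix VP.
QR within a single clause is free, so the lower quantifier may take scope over the higher one.
So *every essay* > *one chef* is among the available readings.

Yes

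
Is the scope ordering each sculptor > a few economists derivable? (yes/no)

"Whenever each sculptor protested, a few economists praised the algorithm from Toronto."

Structurally, *each sculptor* is inside the adjunct clause *whenever each sculptor protested*.
The adjunct-island constraint bars QR out of an adverbial clause.
*each sculptor* is confined to the island and cannot take scope over *a few economists*.

No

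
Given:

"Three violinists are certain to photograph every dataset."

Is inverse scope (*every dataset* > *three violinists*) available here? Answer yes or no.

Raising constructions are monoclausal for scope purposes; *every dataset* is not separated from *three violinists* by any island.
QR within a single clause is free, so the lower quantifier may take scope over the higher one.

Yes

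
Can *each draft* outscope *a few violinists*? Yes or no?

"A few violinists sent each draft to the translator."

Yes

*each draft* is the matrix object and *a few violinists* the matrix subject; the two are clausemates.
Ordinary QR to a clause-peripheral position gives the wide-scope LF for the lower DP.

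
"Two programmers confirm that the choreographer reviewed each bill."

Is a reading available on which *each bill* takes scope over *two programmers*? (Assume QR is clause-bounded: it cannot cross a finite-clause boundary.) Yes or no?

No

The target quantifier *each bill* is part of the finite complement clause *that the choreographer reviewed each bill*.
Under clause-bounded QR, a quantifier in an embedded finite clause cannot raise into the matrix clause.
The inverse ordering *each bill* > *two programmers* is therefore underivable.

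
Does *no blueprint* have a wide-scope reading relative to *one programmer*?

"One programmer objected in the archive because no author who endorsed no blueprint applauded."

No

*no blueprint* is embedded in the relative clause *who endorsed no blueprint*, which is itself inside the adjunct *because no author who endorsed no blueprint applauded*.
Two island boundaries intervene — the relative clause and the adjunct. Either alone would block QR.
*no blueprint* > *one programmer* would require crossing that boundary, which is illicit.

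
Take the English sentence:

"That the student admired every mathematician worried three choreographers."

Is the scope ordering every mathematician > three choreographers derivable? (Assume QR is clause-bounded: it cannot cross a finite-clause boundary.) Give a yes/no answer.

The DP *every mathematician* is contained in the sentential subject *that the student admired every mathematician*.
Subjects — clausal subjects included — are islands for extraction, and QR is no exception.
The ordering *every mathematician* > *three choreographers* is therefore underivable.

No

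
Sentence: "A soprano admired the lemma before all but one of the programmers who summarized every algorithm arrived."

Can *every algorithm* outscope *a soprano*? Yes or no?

*every algorithm* sits inside the relative clause *who summarized every algorithm*, which is itself inside the adjunct *before all but one of the programmers who summarized every algorithm arrived*.
Nested islands: the RC island is itself inside an adjunct island, so wide scope is doubly excluded.
*every algorithm* is confined to the island and cannot take scope over *a soprano*.
(Only the surface reading survives: one fixed soprano with respect to all the relevant algorithms.)

No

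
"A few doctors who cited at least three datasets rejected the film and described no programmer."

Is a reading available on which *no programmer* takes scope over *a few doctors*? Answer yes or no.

No

The DP *no programmer* is contained in one conjunct of the coordinate structure (*described no programmer*).
Coordinate structures are islands for non-across-the-board movement, QR included.
*no programmer* is confined to the island and cannot take scope over *a few doctors*.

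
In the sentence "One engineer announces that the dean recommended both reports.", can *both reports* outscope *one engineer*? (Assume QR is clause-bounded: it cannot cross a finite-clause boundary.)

No

*both reports* is embedded in the finite complement clause *that the dean recommended both reports*.
QR is clause-bounded, so the finite complement is a scope island for the embedded quantifier.
So *both reports* cannot raise high enough to outscope *one engineer*; only the surface ordering *one engineer* > *both reports* is available.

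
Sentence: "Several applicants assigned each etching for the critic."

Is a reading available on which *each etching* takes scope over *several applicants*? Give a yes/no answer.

*each etching* is the matrix object and *several applicants* the matrix subject; the two are clausemates.
With no island boundary between them, the object can take inverse scope over the subject via ordinary QR within the clause.
The sentence is scopally ambiguous between *several applicants* > *each etching* and *each etching* > *several applicants*.

Yes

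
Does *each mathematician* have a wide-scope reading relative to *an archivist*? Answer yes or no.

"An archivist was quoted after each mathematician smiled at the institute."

Structurally, *each mathematician* is inside the adjunct clause *after each mathematician smiled at the institute*.
Adjunct clauses are scope islands: a quantifier inside an adjunct cannot raise into the matrix clause.
So *each mathematician* cannot raise to a position above *an archivist*.

No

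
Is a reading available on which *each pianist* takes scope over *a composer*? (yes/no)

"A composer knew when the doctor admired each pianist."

Structurally, *each pianist* is inside the embedded question *when the doctor admired each pianist*.
Embedded questions are wh-islands: a quantifier inside an indirect question cannot QR into the matrix clause.
So *each pianist* cannot raise to a position above *a composer*.
(Only the surface reading survives: one fixed composer with respect to all the relevant pianists.)

No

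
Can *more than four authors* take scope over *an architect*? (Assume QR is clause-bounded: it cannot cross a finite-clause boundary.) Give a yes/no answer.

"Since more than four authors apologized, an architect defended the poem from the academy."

No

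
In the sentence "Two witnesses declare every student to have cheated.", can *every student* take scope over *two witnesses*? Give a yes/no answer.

This is an ECM construction: *every student* is the infinitival subject, Case-marked by the matrix verb, and the infinitive is transparent for QR.
No island intervenes, so both surface and inverse scope are derivable.
So *every student* > *two witnesses* is among the available readings.

Yes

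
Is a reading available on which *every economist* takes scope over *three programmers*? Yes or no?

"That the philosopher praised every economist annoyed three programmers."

No

The DP *every economist* is contained in the sentential subject *that the philosopher praised every economist*.
The Sentential Subject Constraint rules out raising the quantifier out of the that-clause subject.
*every economist* is confined to the island and cannot take scope over *three programmers*.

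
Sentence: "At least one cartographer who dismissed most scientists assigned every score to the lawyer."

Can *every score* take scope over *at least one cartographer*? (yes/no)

Although the sentence contains a relative clause (*who dismissed most scientists*), *every score* is outside it, in the matrix VP.
Nothing blocks QR of the lower DP to a position above the higher one, so inverse scope is available.

Yes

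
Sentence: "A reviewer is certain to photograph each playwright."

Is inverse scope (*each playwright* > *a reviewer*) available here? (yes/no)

Yes

*each playwright* is inside a raising infinitive, which is transparent to QR (no CP barrier), so it behaves as a matrix argument.
Nothing blocks QR of the lower DP to a position above the higher one, so inverse scope is available.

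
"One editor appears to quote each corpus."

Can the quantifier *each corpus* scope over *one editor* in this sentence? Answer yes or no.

*each corpus* is inside a raising infinitive, which is transparent to QR (no CP barrier), so it behaves as a matrix argument.
Clause-internal QR can adjoin the lower DP above the subject, yielding the inverse reading.
So *each corpus* > *one editor* is among the available readings.

Yes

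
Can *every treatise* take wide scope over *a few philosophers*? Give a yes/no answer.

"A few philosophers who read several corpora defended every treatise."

*every treatise* sits in the matrix clause, not in the relative clause on *a few philosophers*.
With no island boundary between them, the object can take inverse scope over the subject via ordinary QR within the clause.
So *every treatise* > *a few philosophers* is among the available readings.

Yes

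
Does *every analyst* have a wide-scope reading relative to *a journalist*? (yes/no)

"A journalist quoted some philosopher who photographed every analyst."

*every analyst* is embedded in the relative clause *who photographed every analyst* modifying *some philosopher*.
QR out of a relative clause is ruled out by the relative-clause island constraint.
Hence only narrow scope for *every analyst* (under *a journalist*) survives.
(Only the surface reading survives: one fixed journalist with respect to all the relevant analysts.)

No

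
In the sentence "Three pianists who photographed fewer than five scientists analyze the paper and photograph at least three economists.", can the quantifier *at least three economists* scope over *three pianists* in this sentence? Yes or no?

No

*at least three economists* occurs within one conjunct of the coordinate structure (*photograph at least three economists*).
The Coordinate Structure Constraint blocks movement (including QR) out of a single conjunct.
*at least three economists* is confined to the island and cannot take scope over *three pianists*.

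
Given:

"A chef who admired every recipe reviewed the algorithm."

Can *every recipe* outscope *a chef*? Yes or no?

No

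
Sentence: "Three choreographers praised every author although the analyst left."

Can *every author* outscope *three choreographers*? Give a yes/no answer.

Although there is an adjunct clause, *every author* is in the main clause, not inside the adjunct.
Ordinary QR to a clause-peripheral position gives the wide-scope LF for the lower DP.
So *every author* > *three choreographers* is among the available readings.

Yes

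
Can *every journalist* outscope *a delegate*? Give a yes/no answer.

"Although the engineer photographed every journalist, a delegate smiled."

No

*every journalist* sits inside the adjunct clause *although the engineer photographed every journalist*.
Adjuncts are opaque for quantifier raising; a quantifier in an adjunct stays inside it.
The ordering *every journalist* > *a delegate* is therefore underivable.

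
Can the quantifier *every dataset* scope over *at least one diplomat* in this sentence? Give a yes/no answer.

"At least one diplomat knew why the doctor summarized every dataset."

The target quantifier *every dataset* is part of the embedded question *why the doctor summarized every dataset*.
QR across an interrogative CP boundary is ruled out as a wh-island violation.
So *every dataset* cannot raise to a position above *at least one diplomat*.

No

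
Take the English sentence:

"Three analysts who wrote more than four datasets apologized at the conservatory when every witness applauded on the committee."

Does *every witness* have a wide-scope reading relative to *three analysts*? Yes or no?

No

The DP *every witness* is contained in the adjunct clause *when every witness applauded on the committee*.
Adjunct clauses are scope islands: a quantifier inside an adjunct cannot raise into the matrix clause.
The inverse ordering *every witness* > *three analysts* is therefore underivable.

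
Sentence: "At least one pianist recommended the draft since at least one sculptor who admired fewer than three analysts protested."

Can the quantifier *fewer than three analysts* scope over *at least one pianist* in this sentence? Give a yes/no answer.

No

*fewer than three analysts* is embedded in the relative clause *who admired fewer than three analysts*, which is itself inside the adjunct *since at least one sculptor who admired fewer than three analysts protested*.
Even if one barrier were somehow void, the other would still block QR.
*fewer than three analysts* > *at least one pianist* would require crossing that boundary, which is illicit.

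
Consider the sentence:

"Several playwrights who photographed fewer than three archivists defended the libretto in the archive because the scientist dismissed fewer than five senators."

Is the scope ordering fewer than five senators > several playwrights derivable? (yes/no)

No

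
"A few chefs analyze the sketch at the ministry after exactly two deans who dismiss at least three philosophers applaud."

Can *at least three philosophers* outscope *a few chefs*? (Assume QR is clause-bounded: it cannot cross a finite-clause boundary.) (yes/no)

The target quantifier *at least three philosophers* is part of the relative clause *who dismiss at least three philosophers*, which is itself inside the adjunct *after exactly two deans who dismiss at least three philosophers applaud*.
Two island boundaries intervene — the relative clause and the adjunct. Either alone would block QR.
Hence only narrow scope for *at least three philosophers* (under *a few chefs*) survives.

No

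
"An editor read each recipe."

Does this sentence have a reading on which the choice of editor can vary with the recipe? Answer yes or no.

The described interpretation is the *each recipe* > *an editor* scoping.
*each recipe* and *an editor* are in the same minimal clause.
With no island boundary between them, the object can take inverse scope over the subject via ordinary QR within the clause.

Yes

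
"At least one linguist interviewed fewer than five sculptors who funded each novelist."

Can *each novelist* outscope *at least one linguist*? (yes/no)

Structurally, *each novelist* is inside the relative clause *who funded each novelist* modifying *fewer than five sculptors*.
QR out of a relative clause is ruled out by the relative-clause island constraint.
So *each novelist* cannot raise high enough to outscope *at least one linguist*; only the surface ordering *at least one linguist* > *each novelist* is available.

No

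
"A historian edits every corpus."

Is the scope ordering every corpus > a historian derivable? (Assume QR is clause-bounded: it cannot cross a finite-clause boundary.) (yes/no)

Yes

*every corpus* is the matrix object and *a historian* the matrix subject; the two are clausemates.
Nothing blocks QR of the lower DP to a position above the higher one, so inverse scope is available.
The sentence is scopally ambiguous between *a historian* > *every corpus* and *every corpus* > *a historian*.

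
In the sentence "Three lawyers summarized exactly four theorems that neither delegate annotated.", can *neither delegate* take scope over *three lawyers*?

No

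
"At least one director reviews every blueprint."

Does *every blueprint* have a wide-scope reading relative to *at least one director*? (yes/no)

*at least one director* and *every blueprint* are co-arguments of the matrix verb, with nothing but a clause-internal boundary between them.
Ordinary QR to a clause-peripheral position gives the wide-scope LF for the lower DP.
The sentence is scopally ambiguous between *at least one director* > *every blueprint* and *every blueprint* > *at least one director*.

Yes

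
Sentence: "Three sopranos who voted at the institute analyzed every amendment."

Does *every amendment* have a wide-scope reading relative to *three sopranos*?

Yes

Although the sentence contains a relative clause (*who voted at the institute*), *every amendment* is outside it, in the matrix VP.
Ordinary QR to a clause-peripheral position gives the wide-scope LF for the lower DP.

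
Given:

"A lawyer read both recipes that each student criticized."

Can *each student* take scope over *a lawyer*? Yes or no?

*each student* occurs within the relative clause *that each student criticized* modifying *both recipes*.
Quantifiers inside a relative clause are trapped there; the RC boundary blocks QR.
So the wide-scope reading for *each student* is blocked.

No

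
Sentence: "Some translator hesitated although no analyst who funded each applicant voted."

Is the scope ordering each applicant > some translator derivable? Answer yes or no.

No

*each applicant* occurs within the relative clause *who funded each applicant*, which is itself inside the adjunct *although no analyst who funded each applicant voted*.
Nested islands: the RC island is itself inside an adjunct island, so wide scope is doubly excluded.
There is no licit LF on which *each applicant* c-commands *some translator*.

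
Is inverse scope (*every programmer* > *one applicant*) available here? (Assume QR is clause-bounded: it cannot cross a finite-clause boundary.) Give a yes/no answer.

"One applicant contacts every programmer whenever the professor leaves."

Yes

Although there is an adjunct clause, *every programmer* is in the main clause, not inside the adjunct.
QR within a single clause is free, so the lower quantifier may take scope over the higher one.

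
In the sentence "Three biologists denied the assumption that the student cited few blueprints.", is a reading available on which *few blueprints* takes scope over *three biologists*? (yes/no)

No

The target quantifier *few blueprints* is part of the complex NP *the assumption that the student cited few blueprints*.
The Complex NP Constraint bars QR out of the complement clause of a noun.
The inverse ordering *few blueprints* > *three biologists* is therefore underivable.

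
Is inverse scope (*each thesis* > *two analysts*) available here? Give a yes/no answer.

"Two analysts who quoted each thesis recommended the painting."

No

The target quantifier *each thesis* is part of the relative clause *who quoted each thesis*.
A relative clause is a scope island — quantifier raising cannot cross its boundary.
So *each thesis* cannot raise high enough to outscope *two analysts*; only the surface ordering *two analysts* > *each thesis* is available.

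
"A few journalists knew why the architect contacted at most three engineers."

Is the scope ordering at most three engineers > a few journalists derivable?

No

*at most three engineers* occurs within the embedded question *why the architect contacted at most three engineers*.
The wh-island constraint blocks QR out of an embedded interrogative.
So the wide-scope reading for *at most three engineers* is blocked.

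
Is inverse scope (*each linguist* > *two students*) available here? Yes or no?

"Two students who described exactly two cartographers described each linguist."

Although the sentence contains a relative clause (*who described exactly two cartographers*), *each linguist* is outside it, in the matrix VP.
Clause-internal QR can adjoin the lower DP above the subject, yielding the inverse reading.

Yes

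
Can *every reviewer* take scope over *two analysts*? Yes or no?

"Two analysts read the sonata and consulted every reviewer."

No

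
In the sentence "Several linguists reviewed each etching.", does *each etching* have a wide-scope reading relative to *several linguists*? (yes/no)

*each etching* is the matrix object and *several linguists* the matrix subject; the two are clausemates.
With no island boundary between them, the object can take inverse scope over the subject via ordinary QR within the clause.
Both orderings are possible: *several linguists* > *each etching* and *each etching* > *several linguists*.

Yes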